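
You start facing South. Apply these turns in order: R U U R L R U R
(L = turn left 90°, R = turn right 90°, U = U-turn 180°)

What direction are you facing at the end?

Start: South
  R (right (90° clockwise)) -> West
  U (U-turn (180°)) -> East
  U (U-turn (180°)) -> West
  R (right (90° clockwise)) -> North
  L (left (90° counter-clockwise)) -> West
  R (right (90° clockwise)) -> North
  U (U-turn (180°)) -> South
  R (right (90° clockwise)) -> West
Final: West

Answer: Final heading: West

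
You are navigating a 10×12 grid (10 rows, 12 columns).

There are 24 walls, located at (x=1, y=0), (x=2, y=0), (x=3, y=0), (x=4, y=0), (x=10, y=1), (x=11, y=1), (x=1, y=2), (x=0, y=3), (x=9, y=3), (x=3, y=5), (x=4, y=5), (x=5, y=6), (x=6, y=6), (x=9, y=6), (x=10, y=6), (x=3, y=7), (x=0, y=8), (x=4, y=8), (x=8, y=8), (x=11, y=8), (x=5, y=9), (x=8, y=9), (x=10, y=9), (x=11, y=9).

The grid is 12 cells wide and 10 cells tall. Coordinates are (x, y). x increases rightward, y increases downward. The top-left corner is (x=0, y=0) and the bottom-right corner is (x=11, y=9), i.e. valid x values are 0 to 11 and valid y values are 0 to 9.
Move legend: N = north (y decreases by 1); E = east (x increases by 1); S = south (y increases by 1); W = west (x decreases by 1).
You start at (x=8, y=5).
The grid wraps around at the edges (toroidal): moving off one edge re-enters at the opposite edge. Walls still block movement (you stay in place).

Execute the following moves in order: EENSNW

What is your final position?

Answer: Final position: (x=9, y=4)

Derivation:
Start: (x=8, y=5)
  E (east): (x=8, y=5) -> (x=9, y=5)
  E (east): (x=9, y=5) -> (x=10, y=5)
  N (north): (x=10, y=5) -> (x=10, y=4)
  S (south): (x=10, y=4) -> (x=10, y=5)
  N (north): (x=10, y=5) -> (x=10, y=4)
  W (west): (x=10, y=4) -> (x=9, y=4)
Final: (x=9, y=4)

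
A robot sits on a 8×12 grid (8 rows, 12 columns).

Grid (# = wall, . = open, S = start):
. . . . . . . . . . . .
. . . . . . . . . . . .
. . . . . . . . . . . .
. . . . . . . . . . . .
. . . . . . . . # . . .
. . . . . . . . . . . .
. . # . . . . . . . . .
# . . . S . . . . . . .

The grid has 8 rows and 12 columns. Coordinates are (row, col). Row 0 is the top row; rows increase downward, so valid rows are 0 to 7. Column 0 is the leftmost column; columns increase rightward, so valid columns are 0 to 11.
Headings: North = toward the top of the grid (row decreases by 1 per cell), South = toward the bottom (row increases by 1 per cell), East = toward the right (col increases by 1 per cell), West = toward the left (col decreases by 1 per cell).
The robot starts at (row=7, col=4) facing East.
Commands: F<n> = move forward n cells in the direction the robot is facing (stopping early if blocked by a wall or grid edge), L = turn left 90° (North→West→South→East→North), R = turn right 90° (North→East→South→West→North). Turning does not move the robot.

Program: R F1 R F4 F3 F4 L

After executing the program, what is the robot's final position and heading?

Answer: Final position: (row=7, col=1), facing South

Derivation:
Start: (row=7, col=4), facing East
  R: turn right, now facing South
  F1: move forward 0/1 (blocked), now at (row=7, col=4)
  R: turn right, now facing West
  F4: move forward 3/4 (blocked), now at (row=7, col=1)
  F3: move forward 0/3 (blocked), now at (row=7, col=1)
  F4: move forward 0/4 (blocked), now at (row=7, col=1)
  L: turn left, now facing South
Final: (row=7, col=1), facing South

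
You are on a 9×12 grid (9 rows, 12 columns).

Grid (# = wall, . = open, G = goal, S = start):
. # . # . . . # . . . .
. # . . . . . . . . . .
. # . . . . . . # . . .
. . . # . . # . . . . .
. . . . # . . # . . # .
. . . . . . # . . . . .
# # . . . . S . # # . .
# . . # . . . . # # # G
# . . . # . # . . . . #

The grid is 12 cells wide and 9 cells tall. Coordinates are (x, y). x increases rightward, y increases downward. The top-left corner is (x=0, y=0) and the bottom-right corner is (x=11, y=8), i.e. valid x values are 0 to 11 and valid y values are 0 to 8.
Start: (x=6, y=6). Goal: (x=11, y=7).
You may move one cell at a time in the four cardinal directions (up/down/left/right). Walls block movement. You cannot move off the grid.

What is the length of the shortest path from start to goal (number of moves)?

BFS from (x=6, y=6) until reaching (x=11, y=7):
  Distance 0: (x=6, y=6)
  Distance 1: (x=5, y=6), (x=7, y=6), (x=6, y=7)
  Distance 2: (x=5, y=5), (x=7, y=5), (x=4, y=6), (x=5, y=7), (x=7, y=7)
  Distance 3: (x=5, y=4), (x=4, y=5), (x=8, y=5), (x=3, y=6), (x=4, y=7), (x=5, y=8), (x=7, y=8)
  Distance 4: (x=5, y=3), (x=6, y=4), (x=8, y=4), (x=3, y=5), (x=9, y=5), (x=2, y=6), (x=8, y=8)
  Distance 5: (x=5, y=2), (x=4, y=3), (x=8, y=3), (x=3, y=4), (x=9, y=4), (x=2, y=5), (x=10, y=5), (x=2, y=7), (x=9, y=8)
  Distance 6: (x=5, y=1), (x=4, y=2), (x=6, y=2), (x=7, y=3), (x=9, y=3), (x=2, y=4), (x=1, y=5), (x=11, y=5), (x=10, y=6), (x=1, y=7), (x=2, y=8), (x=10, y=8)
  Distance 7: (x=5, y=0), (x=4, y=1), (x=6, y=1), (x=3, y=2), (x=7, y=2), (x=9, y=2), (x=2, y=3), (x=10, y=3), (x=1, y=4), (x=11, y=4), (x=0, y=5), (x=11, y=6), (x=1, y=8), (x=3, y=8)
  Distance 8: (x=4, y=0), (x=6, y=0), (x=3, y=1), (x=7, y=1), (x=9, y=1), (x=2, y=2), (x=10, y=2), (x=1, y=3), (x=11, y=3), (x=0, y=4), (x=11, y=7)  <- goal reached here
One shortest path (8 moves): (x=6, y=6) -> (x=7, y=6) -> (x=7, y=5) -> (x=8, y=5) -> (x=9, y=5) -> (x=10, y=5) -> (x=11, y=5) -> (x=11, y=6) -> (x=11, y=7)

Answer: Shortest path length: 8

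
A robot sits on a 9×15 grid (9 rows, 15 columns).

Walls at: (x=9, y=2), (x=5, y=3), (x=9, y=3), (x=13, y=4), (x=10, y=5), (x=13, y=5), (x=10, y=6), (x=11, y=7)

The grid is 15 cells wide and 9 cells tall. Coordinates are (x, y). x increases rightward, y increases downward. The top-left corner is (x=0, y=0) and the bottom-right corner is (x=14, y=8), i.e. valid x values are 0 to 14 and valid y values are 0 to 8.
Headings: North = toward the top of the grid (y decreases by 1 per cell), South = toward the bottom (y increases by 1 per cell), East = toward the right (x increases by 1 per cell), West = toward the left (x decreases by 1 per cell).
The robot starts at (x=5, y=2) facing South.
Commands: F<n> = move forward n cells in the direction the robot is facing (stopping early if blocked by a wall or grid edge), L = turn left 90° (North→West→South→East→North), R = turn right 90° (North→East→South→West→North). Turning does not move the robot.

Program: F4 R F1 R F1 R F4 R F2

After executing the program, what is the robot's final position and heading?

Answer: Final position: (x=8, y=3), facing South

Derivation:
Start: (x=5, y=2), facing South
  F4: move forward 0/4 (blocked), now at (x=5, y=2)
  R: turn right, now facing West
  F1: move forward 1, now at (x=4, y=2)
  R: turn right, now facing North
  F1: move forward 1, now at (x=4, y=1)
  R: turn right, now facing East
  F4: move forward 4, now at (x=8, y=1)
  R: turn right, now facing South
  F2: move forward 2, now at (x=8, y=3)
Final: (x=8, y=3), facing South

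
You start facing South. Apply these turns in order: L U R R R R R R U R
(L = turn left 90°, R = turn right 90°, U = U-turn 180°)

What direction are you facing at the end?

Answer: Final heading: North

Derivation:
Start: South
  L (left (90° counter-clockwise)) -> East
  U (U-turn (180°)) -> West
  R (right (90° clockwise)) -> North
  R (right (90° clockwise)) -> East
  R (right (90° clockwise)) -> South
  R (right (90° clockwise)) -> West
  R (right (90° clockwise)) -> North
  R (right (90° clockwise)) -> East
  U (U-turn (180°)) -> West
  R (right (90° clockwise)) -> North
Final: North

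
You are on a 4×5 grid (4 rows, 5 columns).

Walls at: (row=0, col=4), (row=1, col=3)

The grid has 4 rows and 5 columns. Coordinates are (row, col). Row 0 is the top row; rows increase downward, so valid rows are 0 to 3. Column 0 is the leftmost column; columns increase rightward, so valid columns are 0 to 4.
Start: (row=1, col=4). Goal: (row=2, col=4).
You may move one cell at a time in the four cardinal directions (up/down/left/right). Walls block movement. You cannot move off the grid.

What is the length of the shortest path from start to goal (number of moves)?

BFS from (row=1, col=4) until reaching (row=2, col=4):
  Distance 0: (row=1, col=4)
  Distance 1: (row=2, col=4)  <- goal reached here
One shortest path (1 moves): (row=1, col=4) -> (row=2, col=4)

Answer: Shortest path length: 1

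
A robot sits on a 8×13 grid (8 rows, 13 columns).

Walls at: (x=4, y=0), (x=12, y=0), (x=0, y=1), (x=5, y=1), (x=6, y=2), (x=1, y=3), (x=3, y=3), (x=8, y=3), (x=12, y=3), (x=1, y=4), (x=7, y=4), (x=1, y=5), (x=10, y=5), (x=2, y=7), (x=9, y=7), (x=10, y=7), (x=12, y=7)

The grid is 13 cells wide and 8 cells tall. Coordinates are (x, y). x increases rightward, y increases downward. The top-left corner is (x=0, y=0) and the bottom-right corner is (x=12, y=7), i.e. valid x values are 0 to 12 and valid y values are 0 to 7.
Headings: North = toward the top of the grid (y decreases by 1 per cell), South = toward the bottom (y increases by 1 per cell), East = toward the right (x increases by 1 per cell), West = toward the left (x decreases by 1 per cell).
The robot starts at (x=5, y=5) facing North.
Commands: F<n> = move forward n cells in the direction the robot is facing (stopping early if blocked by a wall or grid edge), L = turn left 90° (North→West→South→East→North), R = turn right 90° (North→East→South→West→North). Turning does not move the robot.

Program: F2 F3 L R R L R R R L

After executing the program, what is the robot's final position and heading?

Start: (x=5, y=5), facing North
  F2: move forward 2, now at (x=5, y=3)
  F3: move forward 1/3 (blocked), now at (x=5, y=2)
  L: turn left, now facing West
  R: turn right, now facing North
  R: turn right, now facing East
  L: turn left, now facing North
  R: turn right, now facing East
  R: turn right, now facing South
  R: turn right, now facing West
  L: turn left, now facing South
Final: (x=5, y=2), facing South

Answer: Final position: (x=5, y=2), facing South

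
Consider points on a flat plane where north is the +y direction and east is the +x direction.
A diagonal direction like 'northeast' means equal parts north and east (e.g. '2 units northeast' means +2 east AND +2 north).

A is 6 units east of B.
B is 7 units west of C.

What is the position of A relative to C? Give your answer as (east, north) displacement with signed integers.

Answer: A is at (east=-1, north=0) relative to C.

Derivation:
Place C at the origin (east=0, north=0).
  B is 7 units west of C: delta (east=-7, north=+0); B at (east=-7, north=0).
  A is 6 units east of B: delta (east=+6, north=+0); A at (east=-1, north=0).
Therefore A relative to C: (east=-1, north=0).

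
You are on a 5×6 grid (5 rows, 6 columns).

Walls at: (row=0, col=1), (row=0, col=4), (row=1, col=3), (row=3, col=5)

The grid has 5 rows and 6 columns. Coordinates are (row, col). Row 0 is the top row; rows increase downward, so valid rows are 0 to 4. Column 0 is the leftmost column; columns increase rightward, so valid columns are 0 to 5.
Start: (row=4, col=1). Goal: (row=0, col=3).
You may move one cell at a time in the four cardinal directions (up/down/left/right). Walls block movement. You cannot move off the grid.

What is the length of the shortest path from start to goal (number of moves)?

Answer: Shortest path length: 6

Derivation:
BFS from (row=4, col=1) until reaching (row=0, col=3):
  Distance 0: (row=4, col=1)
  Distance 1: (row=3, col=1), (row=4, col=0), (row=4, col=2)
  Distance 2: (row=2, col=1), (row=3, col=0), (row=3, col=2), (row=4, col=3)
  Distance 3: (row=1, col=1), (row=2, col=0), (row=2, col=2), (row=3, col=3), (row=4, col=4)
  Distance 4: (row=1, col=0), (row=1, col=2), (row=2, col=3), (row=3, col=4), (row=4, col=5)
  Distance 5: (row=0, col=0), (row=0, col=2), (row=2, col=4)
  Distance 6: (row=0, col=3), (row=1, col=4), (row=2, col=5)  <- goal reached here
One shortest path (6 moves): (row=4, col=1) -> (row=4, col=2) -> (row=3, col=2) -> (row=2, col=2) -> (row=1, col=2) -> (row=0, col=2) -> (row=0, col=3)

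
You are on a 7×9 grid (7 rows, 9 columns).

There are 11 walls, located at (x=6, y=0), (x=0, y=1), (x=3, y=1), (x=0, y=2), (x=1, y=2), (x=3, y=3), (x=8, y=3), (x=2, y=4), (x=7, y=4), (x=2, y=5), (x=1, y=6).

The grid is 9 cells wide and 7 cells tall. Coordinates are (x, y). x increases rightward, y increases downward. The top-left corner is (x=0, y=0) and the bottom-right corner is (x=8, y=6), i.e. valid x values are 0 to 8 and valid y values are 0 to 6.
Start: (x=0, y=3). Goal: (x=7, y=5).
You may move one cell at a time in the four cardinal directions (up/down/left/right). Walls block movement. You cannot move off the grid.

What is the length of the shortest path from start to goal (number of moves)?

BFS from (x=0, y=3) until reaching (x=7, y=5):
  Distance 0: (x=0, y=3)
  Distance 1: (x=1, y=3), (x=0, y=4)
  Distance 2: (x=2, y=3), (x=1, y=4), (x=0, y=5)
  Distance 3: (x=2, y=2), (x=1, y=5), (x=0, y=6)
  Distance 4: (x=2, y=1), (x=3, y=2)
  Distance 5: (x=2, y=0), (x=1, y=1), (x=4, y=2)
  Distance 6: (x=1, y=0), (x=3, y=0), (x=4, y=1), (x=5, y=2), (x=4, y=3)
  Distance 7: (x=0, y=0), (x=4, y=0), (x=5, y=1), (x=6, y=2), (x=5, y=3), (x=4, y=4)
  Distance 8: (x=5, y=0), (x=6, y=1), (x=7, y=2), (x=6, y=3), (x=3, y=4), (x=5, y=4), (x=4, y=5)
  Distance 9: (x=7, y=1), (x=8, y=2), (x=7, y=3), (x=6, y=4), (x=3, y=5), (x=5, y=5), (x=4, y=6)
  Distance 10: (x=7, y=0), (x=8, y=1), (x=6, y=5), (x=3, y=6), (x=5, y=6)
  Distance 11: (x=8, y=0), (x=7, y=5), (x=2, y=6), (x=6, y=6)  <- goal reached here
One shortest path (11 moves): (x=0, y=3) -> (x=1, y=3) -> (x=2, y=3) -> (x=2, y=2) -> (x=3, y=2) -> (x=4, y=2) -> (x=5, y=2) -> (x=6, y=2) -> (x=6, y=3) -> (x=6, y=4) -> (x=6, y=5) -> (x=7, y=5)

Answer: Shortest path length: 11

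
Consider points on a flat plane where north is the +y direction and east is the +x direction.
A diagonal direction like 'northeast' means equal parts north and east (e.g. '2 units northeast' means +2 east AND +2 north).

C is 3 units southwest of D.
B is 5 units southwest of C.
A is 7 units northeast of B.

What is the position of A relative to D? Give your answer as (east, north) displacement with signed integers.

Place D at the origin (east=0, north=0).
  C is 3 units southwest of D: delta (east=-3, north=-3); C at (east=-3, north=-3).
  B is 5 units southwest of C: delta (east=-5, north=-5); B at (east=-8, north=-8).
  A is 7 units northeast of B: delta (east=+7, north=+7); A at (east=-1, north=-1).
Therefore A relative to D: (east=-1, north=-1).

Answer: A is at (east=-1, north=-1) relative to D.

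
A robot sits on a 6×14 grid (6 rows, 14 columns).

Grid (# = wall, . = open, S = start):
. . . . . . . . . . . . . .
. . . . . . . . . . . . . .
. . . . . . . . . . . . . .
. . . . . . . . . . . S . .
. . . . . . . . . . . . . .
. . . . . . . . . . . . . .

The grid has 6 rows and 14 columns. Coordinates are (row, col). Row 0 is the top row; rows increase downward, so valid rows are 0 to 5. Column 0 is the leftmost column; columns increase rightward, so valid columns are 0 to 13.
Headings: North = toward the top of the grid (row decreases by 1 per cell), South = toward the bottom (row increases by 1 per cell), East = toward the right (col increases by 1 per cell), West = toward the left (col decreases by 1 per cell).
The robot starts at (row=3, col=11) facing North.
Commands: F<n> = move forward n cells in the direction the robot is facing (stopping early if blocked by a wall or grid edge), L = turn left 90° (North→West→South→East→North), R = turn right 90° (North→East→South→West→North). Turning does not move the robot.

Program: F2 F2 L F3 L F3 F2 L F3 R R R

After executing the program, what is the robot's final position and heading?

Answer: Final position: (row=5, col=11), facing North

Derivation:
Start: (row=3, col=11), facing North
  F2: move forward 2, now at (row=1, col=11)
  F2: move forward 1/2 (blocked), now at (row=0, col=11)
  L: turn left, now facing West
  F3: move forward 3, now at (row=0, col=8)
  L: turn left, now facing South
  F3: move forward 3, now at (row=3, col=8)
  F2: move forward 2, now at (row=5, col=8)
  L: turn left, now facing East
  F3: move forward 3, now at (row=5, col=11)
  R: turn right, now facing South
  R: turn right, now facing West
  R: turn right, now facing North
Final: (row=5, col=11), facing North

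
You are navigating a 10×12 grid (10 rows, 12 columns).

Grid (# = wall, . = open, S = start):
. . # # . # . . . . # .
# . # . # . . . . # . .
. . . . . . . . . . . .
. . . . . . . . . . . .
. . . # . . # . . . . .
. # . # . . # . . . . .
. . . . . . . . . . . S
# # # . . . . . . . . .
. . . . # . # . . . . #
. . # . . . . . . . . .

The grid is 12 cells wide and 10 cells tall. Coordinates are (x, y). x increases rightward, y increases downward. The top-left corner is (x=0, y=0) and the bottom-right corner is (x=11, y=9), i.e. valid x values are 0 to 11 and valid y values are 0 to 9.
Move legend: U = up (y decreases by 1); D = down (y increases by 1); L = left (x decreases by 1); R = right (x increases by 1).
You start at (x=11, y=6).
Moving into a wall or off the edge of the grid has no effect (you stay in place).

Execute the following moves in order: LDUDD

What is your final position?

Start: (x=11, y=6)
  L (left): (x=11, y=6) -> (x=10, y=6)
  D (down): (x=10, y=6) -> (x=10, y=7)
  U (up): (x=10, y=7) -> (x=10, y=6)
  D (down): (x=10, y=6) -> (x=10, y=7)
  D (down): (x=10, y=7) -> (x=10, y=8)
Final: (x=10, y=8)

Answer: Final position: (x=10, y=8)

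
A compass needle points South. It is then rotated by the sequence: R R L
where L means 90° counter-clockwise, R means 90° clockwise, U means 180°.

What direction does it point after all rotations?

Start: South
  R (right (90° clockwise)) -> West
  R (right (90° clockwise)) -> North
  L (left (90° counter-clockwise)) -> West
Final: West

Answer: Final heading: West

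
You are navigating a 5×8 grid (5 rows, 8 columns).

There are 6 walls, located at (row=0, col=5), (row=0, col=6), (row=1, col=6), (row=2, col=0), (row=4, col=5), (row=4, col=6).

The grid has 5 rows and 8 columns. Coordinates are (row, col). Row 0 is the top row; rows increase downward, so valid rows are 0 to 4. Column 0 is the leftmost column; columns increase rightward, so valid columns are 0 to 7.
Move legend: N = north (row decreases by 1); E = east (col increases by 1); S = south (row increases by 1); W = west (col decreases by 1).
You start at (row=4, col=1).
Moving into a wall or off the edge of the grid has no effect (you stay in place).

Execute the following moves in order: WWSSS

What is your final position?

Answer: Final position: (row=4, col=0)

Derivation:
Start: (row=4, col=1)
  W (west): (row=4, col=1) -> (row=4, col=0)
  W (west): blocked, stay at (row=4, col=0)
  [×3]S (south): blocked, stay at (row=4, col=0)
Final: (row=4, col=0)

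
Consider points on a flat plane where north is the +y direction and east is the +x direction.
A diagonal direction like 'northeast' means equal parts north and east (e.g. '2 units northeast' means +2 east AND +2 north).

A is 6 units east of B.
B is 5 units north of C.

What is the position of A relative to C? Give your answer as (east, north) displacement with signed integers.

Place C at the origin (east=0, north=0).
  B is 5 units north of C: delta (east=+0, north=+5); B at (east=0, north=5).
  A is 6 units east of B: delta (east=+6, north=+0); A at (east=6, north=5).
Therefore A relative to C: (east=6, north=5).

Answer: A is at (east=6, north=5) relative to C.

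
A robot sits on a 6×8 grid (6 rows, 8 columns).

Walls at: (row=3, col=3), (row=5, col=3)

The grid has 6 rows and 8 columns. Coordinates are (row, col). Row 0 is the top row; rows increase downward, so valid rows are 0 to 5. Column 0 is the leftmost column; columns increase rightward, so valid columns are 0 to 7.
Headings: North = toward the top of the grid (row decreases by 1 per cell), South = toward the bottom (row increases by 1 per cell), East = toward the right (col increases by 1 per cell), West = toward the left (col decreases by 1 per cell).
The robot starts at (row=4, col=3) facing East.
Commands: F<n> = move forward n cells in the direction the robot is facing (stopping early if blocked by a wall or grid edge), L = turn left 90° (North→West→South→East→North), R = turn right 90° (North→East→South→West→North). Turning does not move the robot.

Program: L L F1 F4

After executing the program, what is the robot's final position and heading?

Start: (row=4, col=3), facing East
  L: turn left, now facing North
  L: turn left, now facing West
  F1: move forward 1, now at (row=4, col=2)
  F4: move forward 2/4 (blocked), now at (row=4, col=0)
Final: (row=4, col=0), facing West

Answer: Final position: (row=4, col=0), facing West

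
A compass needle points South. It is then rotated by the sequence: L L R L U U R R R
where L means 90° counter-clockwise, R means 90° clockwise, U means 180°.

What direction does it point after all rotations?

Start: South
  L (left (90° counter-clockwise)) -> East
  L (left (90° counter-clockwise)) -> North
  R (right (90° clockwise)) -> East
  L (left (90° counter-clockwise)) -> North
  U (U-turn (180°)) -> South
  U (U-turn (180°)) -> North
  R (right (90° clockwise)) -> East
  R (right (90° clockwise)) -> South
  R (right (90° clockwise)) -> West
Final: West

Answer: Final heading: West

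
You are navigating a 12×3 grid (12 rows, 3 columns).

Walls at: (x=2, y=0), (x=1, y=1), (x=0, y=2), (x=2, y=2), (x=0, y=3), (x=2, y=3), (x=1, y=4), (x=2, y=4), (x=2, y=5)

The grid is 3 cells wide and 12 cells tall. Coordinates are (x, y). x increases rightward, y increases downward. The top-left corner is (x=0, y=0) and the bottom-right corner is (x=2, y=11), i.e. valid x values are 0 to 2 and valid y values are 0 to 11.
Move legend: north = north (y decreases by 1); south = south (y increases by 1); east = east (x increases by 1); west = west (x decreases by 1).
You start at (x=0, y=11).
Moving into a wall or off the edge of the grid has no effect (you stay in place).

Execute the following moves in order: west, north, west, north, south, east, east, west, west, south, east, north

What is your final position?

Answer: Final position: (x=1, y=10)

Derivation:
Start: (x=0, y=11)
  west (west): blocked, stay at (x=0, y=11)
  north (north): (x=0, y=11) -> (x=0, y=10)
  west (west): blocked, stay at (x=0, y=10)
  north (north): (x=0, y=10) -> (x=0, y=9)
  south (south): (x=0, y=9) -> (x=0, y=10)
  east (east): (x=0, y=10) -> (x=1, y=10)
  east (east): (x=1, y=10) -> (x=2, y=10)
  west (west): (x=2, y=10) -> (x=1, y=10)
  west (west): (x=1, y=10) -> (x=0, y=10)
  south (south): (x=0, y=10) -> (x=0, y=11)
  east (east): (x=0, y=11) -> (x=1, y=11)
  north (north): (x=1, y=11) -> (x=1, y=10)
Final: (x=1, y=10)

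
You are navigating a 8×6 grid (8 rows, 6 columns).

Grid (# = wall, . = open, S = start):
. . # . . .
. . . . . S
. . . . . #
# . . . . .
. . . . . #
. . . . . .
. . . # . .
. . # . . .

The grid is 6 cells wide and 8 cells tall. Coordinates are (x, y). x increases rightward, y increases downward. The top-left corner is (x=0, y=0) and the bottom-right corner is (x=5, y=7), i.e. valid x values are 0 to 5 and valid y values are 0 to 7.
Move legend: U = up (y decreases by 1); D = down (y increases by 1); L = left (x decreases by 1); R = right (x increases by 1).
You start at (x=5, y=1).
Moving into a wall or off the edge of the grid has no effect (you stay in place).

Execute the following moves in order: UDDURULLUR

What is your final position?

Start: (x=5, y=1)
  U (up): (x=5, y=1) -> (x=5, y=0)
  D (down): (x=5, y=0) -> (x=5, y=1)
  D (down): blocked, stay at (x=5, y=1)
  U (up): (x=5, y=1) -> (x=5, y=0)
  R (right): blocked, stay at (x=5, y=0)
  U (up): blocked, stay at (x=5, y=0)
  L (left): (x=5, y=0) -> (x=4, y=0)
  L (left): (x=4, y=0) -> (x=3, y=0)
  U (up): blocked, stay at (x=3, y=0)
  R (right): (x=3, y=0) -> (x=4, y=0)
Final: (x=4, y=0)

Answer: Final position: (x=4, y=0)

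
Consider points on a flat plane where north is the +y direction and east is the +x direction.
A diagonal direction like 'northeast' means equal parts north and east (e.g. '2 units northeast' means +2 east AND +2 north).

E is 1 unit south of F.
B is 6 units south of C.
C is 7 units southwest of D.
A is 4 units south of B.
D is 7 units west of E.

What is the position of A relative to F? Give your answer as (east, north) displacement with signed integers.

Place F at the origin (east=0, north=0).
  E is 1 unit south of F: delta (east=+0, north=-1); E at (east=0, north=-1).
  D is 7 units west of E: delta (east=-7, north=+0); D at (east=-7, north=-1).
  C is 7 units southwest of D: delta (east=-7, north=-7); C at (east=-14, north=-8).
  B is 6 units south of C: delta (east=+0, north=-6); B at (east=-14, north=-14).
  A is 4 units south of B: delta (east=+0, north=-4); A at (east=-14, north=-18).
Therefore A relative to F: (east=-14, north=-18).

Answer: A is at (east=-14, north=-18) relative to F.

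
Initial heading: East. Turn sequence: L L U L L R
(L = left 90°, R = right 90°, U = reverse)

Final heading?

Start: East
  L (left (90° counter-clockwise)) -> North
  L (left (90° counter-clockwise)) -> West
  U (U-turn (180°)) -> East
  L (left (90° counter-clockwise)) -> North
  L (left (90° counter-clockwise)) -> West
  R (right (90° clockwise)) -> North
Final: North

Answer: Final heading: North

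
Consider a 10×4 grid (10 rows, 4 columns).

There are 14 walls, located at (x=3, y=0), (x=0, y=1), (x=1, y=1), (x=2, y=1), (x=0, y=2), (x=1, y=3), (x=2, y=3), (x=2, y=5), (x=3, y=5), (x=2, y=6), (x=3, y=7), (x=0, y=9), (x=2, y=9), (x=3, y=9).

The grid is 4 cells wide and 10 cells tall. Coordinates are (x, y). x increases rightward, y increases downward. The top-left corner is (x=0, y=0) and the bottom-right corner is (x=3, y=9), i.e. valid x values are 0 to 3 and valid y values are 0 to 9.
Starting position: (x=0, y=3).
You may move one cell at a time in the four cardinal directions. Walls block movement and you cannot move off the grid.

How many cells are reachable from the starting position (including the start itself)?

BFS flood-fill from (x=0, y=3):
  Distance 0: (x=0, y=3)
  Distance 1: (x=0, y=4)
  Distance 2: (x=1, y=4), (x=0, y=5)
  Distance 3: (x=2, y=4), (x=1, y=5), (x=0, y=6)
  Distance 4: (x=3, y=4), (x=1, y=6), (x=0, y=7)
  Distance 5: (x=3, y=3), (x=1, y=7), (x=0, y=8)
  Distance 6: (x=3, y=2), (x=2, y=7), (x=1, y=8)
  Distance 7: (x=3, y=1), (x=2, y=2), (x=2, y=8), (x=1, y=9)
  Distance 8: (x=1, y=2), (x=3, y=8)
Total reachable: 22 (grid has 26 open cells total)

Answer: Reachable cells: 22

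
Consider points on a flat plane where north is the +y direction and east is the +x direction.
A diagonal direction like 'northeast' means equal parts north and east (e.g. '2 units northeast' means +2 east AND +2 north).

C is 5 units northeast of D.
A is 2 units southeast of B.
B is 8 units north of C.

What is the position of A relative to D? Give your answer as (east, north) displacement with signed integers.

Place D at the origin (east=0, north=0).
  C is 5 units northeast of D: delta (east=+5, north=+5); C at (east=5, north=5).
  B is 8 units north of C: delta (east=+0, north=+8); B at (east=5, north=13).
  A is 2 units southeast of B: delta (east=+2, north=-2); A at (east=7, north=11).
Therefore A relative to D: (east=7, north=11).

Answer: A is at (east=7, north=11) relative to D.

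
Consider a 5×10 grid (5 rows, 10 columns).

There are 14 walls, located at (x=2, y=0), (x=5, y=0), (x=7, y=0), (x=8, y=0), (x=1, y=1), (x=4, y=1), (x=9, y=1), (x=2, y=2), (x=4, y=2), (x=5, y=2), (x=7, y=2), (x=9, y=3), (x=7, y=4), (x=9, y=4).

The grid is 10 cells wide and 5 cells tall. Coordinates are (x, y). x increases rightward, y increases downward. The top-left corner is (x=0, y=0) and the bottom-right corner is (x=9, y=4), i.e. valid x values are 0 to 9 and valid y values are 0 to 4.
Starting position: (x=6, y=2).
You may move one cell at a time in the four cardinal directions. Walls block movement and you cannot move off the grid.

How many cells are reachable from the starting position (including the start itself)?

BFS flood-fill from (x=6, y=2):
  Distance 0: (x=6, y=2)
  Distance 1: (x=6, y=1), (x=6, y=3)
  Distance 2: (x=6, y=0), (x=5, y=1), (x=7, y=1), (x=5, y=3), (x=7, y=3), (x=6, y=4)
  Distance 3: (x=8, y=1), (x=4, y=3), (x=8, y=3), (x=5, y=4)
  Distance 4: (x=8, y=2), (x=3, y=3), (x=4, y=4), (x=8, y=4)
  Distance 5: (x=3, y=2), (x=9, y=2), (x=2, y=3), (x=3, y=4)
  Distance 6: (x=3, y=1), (x=1, y=3), (x=2, y=4)
  Distance 7: (x=3, y=0), (x=2, y=1), (x=1, y=2), (x=0, y=3), (x=1, y=4)
  Distance 8: (x=4, y=0), (x=0, y=2), (x=0, y=4)
  Distance 9: (x=0, y=1)
  Distance 10: (x=0, y=0)
  Distance 11: (x=1, y=0)
Total reachable: 35 (grid has 36 open cells total)

Answer: Reachable cells: 35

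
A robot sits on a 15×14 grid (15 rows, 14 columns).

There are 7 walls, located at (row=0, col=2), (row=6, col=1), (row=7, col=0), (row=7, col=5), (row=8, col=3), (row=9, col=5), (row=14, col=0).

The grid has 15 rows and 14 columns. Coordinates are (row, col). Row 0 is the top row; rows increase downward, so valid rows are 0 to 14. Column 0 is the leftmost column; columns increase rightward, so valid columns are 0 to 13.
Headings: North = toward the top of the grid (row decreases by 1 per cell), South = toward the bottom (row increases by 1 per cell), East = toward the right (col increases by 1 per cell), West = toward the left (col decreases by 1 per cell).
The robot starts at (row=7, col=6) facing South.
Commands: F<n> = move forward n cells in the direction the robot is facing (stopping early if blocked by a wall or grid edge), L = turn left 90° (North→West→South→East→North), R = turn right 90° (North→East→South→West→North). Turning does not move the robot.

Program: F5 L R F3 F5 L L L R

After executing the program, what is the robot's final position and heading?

Answer: Final position: (row=14, col=6), facing North

Derivation:
Start: (row=7, col=6), facing South
  F5: move forward 5, now at (row=12, col=6)
  L: turn left, now facing East
  R: turn right, now facing South
  F3: move forward 2/3 (blocked), now at (row=14, col=6)
  F5: move forward 0/5 (blocked), now at (row=14, col=6)
  L: turn left, now facing East
  L: turn left, now facing North
  L: turn left, now facing West
  R: turn right, now facing North
Final: (row=14, col=6), facing North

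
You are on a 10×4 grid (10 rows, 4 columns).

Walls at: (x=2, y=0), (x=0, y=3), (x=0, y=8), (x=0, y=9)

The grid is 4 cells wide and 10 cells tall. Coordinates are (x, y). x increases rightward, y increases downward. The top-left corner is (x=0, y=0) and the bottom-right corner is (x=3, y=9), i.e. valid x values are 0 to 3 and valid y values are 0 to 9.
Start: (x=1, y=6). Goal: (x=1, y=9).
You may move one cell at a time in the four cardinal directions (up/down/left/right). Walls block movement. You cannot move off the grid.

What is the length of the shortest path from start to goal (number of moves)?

BFS from (x=1, y=6) until reaching (x=1, y=9):
  Distance 0: (x=1, y=6)
  Distance 1: (x=1, y=5), (x=0, y=6), (x=2, y=6), (x=1, y=7)
  Distance 2: (x=1, y=4), (x=0, y=5), (x=2, y=5), (x=3, y=6), (x=0, y=7), (x=2, y=7), (x=1, y=8)
  Distance 3: (x=1, y=3), (x=0, y=4), (x=2, y=4), (x=3, y=5), (x=3, y=7), (x=2, y=8), (x=1, y=9)  <- goal reached here
One shortest path (3 moves): (x=1, y=6) -> (x=1, y=7) -> (x=1, y=8) -> (x=1, y=9)

Answer: Shortest path length: 3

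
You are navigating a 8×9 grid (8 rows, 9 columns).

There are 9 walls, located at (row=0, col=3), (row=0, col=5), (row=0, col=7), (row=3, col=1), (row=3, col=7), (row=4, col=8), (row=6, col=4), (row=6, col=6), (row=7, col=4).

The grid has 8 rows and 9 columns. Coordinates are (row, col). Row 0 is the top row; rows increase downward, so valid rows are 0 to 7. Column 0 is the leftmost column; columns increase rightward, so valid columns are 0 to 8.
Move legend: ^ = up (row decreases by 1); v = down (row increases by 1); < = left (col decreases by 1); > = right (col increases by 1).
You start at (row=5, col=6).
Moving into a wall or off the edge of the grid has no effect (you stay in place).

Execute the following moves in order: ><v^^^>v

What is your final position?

Start: (row=5, col=6)
  > (right): (row=5, col=6) -> (row=5, col=7)
  < (left): (row=5, col=7) -> (row=5, col=6)
  v (down): blocked, stay at (row=5, col=6)
  ^ (up): (row=5, col=6) -> (row=4, col=6)
  ^ (up): (row=4, col=6) -> (row=3, col=6)
  ^ (up): (row=3, col=6) -> (row=2, col=6)
  > (right): (row=2, col=6) -> (row=2, col=7)
  v (down): blocked, stay at (row=2, col=7)
Final: (row=2, col=7)

Answer: Final position: (row=2, col=7)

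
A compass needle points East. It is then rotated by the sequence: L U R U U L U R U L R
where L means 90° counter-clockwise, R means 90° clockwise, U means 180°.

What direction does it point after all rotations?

Start: East
  L (left (90° counter-clockwise)) -> North
  U (U-turn (180°)) -> South
  R (right (90° clockwise)) -> West
  U (U-turn (180°)) -> East
  U (U-turn (180°)) -> West
  L (left (90° counter-clockwise)) -> South
  U (U-turn (180°)) -> North
  R (right (90° clockwise)) -> East
  U (U-turn (180°)) -> West
  L (left (90° counter-clockwise)) -> South
  R (right (90° clockwise)) -> West
Final: West

Answer: Final heading: West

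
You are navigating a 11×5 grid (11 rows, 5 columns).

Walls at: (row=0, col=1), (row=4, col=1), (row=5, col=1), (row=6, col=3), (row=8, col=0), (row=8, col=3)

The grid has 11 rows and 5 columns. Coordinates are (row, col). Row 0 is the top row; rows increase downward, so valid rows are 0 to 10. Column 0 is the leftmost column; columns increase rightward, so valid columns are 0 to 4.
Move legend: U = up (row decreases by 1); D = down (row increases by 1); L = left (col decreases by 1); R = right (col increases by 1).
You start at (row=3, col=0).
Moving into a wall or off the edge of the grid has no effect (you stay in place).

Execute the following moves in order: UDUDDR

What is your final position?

Answer: Final position: (row=4, col=0)

Derivation:
Start: (row=3, col=0)
  U (up): (row=3, col=0) -> (row=2, col=0)
  D (down): (row=2, col=0) -> (row=3, col=0)
  U (up): (row=3, col=0) -> (row=2, col=0)
  D (down): (row=2, col=0) -> (row=3, col=0)
  D (down): (row=3, col=0) -> (row=4, col=0)
  R (right): blocked, stay at (row=4, col=0)
Final: (row=4, col=0)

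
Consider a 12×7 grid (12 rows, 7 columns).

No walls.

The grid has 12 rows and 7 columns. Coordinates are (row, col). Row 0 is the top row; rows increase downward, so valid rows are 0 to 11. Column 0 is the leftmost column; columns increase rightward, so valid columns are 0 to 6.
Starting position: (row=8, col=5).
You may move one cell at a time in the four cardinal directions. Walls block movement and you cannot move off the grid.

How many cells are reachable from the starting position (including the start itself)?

Answer: Reachable cells: 84

Derivation:
BFS flood-fill from (row=8, col=5):
  Distance 0: (row=8, col=5)
  Distance 1: (row=7, col=5), (row=8, col=4), (row=8, col=6), (row=9, col=5)
  Distance 2: (row=6, col=5), (row=7, col=4), (row=7, col=6), (row=8, col=3), (row=9, col=4), (row=9, col=6), (row=10, col=5)
  Distance 3: (row=5, col=5), (row=6, col=4), (row=6, col=6), (row=7, col=3), (row=8, col=2), (row=9, col=3), (row=10, col=4), (row=10, col=6), (row=11, col=5)
  Distance 4: (row=4, col=5), (row=5, col=4), (row=5, col=6), (row=6, col=3), (row=7, col=2), (row=8, col=1), (row=9, col=2), (row=10, col=3), (row=11, col=4), (row=11, col=6)
  Distance 5: (row=3, col=5), (row=4, col=4), (row=4, col=6), (row=5, col=3), (row=6, col=2), (row=7, col=1), (row=8, col=0), (row=9, col=1), (row=10, col=2), (row=11, col=3)
  Distance 6: (row=2, col=5), (row=3, col=4), (row=3, col=6), (row=4, col=3), (row=5, col=2), (row=6, col=1), (row=7, col=0), (row=9, col=0), (row=10, col=1), (row=11, col=2)
  Distance 7: (row=1, col=5), (row=2, col=4), (row=2, col=6), (row=3, col=3), (row=4, col=2), (row=5, col=1), (row=6, col=0), (row=10, col=0), (row=11, col=1)
  Distance 8: (row=0, col=5), (row=1, col=4), (row=1, col=6), (row=2, col=3), (row=3, col=2), (row=4, col=1), (row=5, col=0), (row=11, col=0)
  Distance 9: (row=0, col=4), (row=0, col=6), (row=1, col=3), (row=2, col=2), (row=3, col=1), (row=4, col=0)
  Distance 10: (row=0, col=3), (row=1, col=2), (row=2, col=1), (row=3, col=0)
  Distance 11: (row=0, col=2), (row=1, col=1), (row=2, col=0)
  Distance 12: (row=0, col=1), (row=1, col=0)
  Distance 13: (row=0, col=0)
Total reachable: 84 (grid has 84 open cells total)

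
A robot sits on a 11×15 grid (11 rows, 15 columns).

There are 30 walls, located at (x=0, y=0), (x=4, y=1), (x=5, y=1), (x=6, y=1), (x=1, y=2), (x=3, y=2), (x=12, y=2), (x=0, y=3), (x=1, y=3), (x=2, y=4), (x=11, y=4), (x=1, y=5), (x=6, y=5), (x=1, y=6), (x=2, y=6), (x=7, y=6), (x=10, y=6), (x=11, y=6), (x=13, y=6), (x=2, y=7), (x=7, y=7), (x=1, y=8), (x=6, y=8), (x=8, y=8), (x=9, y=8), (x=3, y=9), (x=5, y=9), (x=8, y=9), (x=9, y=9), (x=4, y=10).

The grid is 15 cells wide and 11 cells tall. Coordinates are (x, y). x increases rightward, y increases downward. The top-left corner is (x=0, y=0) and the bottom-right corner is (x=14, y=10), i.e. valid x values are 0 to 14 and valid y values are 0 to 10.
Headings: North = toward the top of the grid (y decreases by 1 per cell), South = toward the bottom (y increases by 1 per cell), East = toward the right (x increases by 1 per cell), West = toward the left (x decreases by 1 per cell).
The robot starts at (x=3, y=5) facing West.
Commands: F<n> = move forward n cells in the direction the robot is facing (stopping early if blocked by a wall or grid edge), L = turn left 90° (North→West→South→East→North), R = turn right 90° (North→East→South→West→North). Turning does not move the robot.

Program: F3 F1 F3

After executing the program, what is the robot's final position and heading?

Answer: Final position: (x=2, y=5), facing West

Derivation:
Start: (x=3, y=5), facing West
  F3: move forward 1/3 (blocked), now at (x=2, y=5)
  F1: move forward 0/1 (blocked), now at (x=2, y=5)
  F3: move forward 0/3 (blocked), now at (x=2, y=5)
Final: (x=2, y=5), facing West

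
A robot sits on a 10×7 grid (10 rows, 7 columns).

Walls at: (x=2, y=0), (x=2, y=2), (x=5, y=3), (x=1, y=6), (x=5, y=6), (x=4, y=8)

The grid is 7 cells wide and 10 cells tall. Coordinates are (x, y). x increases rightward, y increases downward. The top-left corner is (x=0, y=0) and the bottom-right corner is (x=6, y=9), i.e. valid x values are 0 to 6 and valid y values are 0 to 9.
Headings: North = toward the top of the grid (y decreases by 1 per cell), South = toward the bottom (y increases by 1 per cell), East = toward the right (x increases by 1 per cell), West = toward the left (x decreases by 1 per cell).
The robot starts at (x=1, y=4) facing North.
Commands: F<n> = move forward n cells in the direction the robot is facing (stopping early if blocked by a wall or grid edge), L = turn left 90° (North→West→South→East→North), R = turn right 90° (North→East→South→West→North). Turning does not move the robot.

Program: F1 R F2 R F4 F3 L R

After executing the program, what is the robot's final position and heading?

Start: (x=1, y=4), facing North
  F1: move forward 1, now at (x=1, y=3)
  R: turn right, now facing East
  F2: move forward 2, now at (x=3, y=3)
  R: turn right, now facing South
  F4: move forward 4, now at (x=3, y=7)
  F3: move forward 2/3 (blocked), now at (x=3, y=9)
  L: turn left, now facing East
  R: turn right, now facing South
Final: (x=3, y=9), facing South

Answer: Final position: (x=3, y=9), facing South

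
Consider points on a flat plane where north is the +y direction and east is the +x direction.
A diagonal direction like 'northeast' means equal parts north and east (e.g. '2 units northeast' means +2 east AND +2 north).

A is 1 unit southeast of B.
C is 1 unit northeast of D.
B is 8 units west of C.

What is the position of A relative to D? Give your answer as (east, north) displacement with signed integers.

Place D at the origin (east=0, north=0).
  C is 1 unit northeast of D: delta (east=+1, north=+1); C at (east=1, north=1).
  B is 8 units west of C: delta (east=-8, north=+0); B at (east=-7, north=1).
  A is 1 unit southeast of B: delta (east=+1, north=-1); A at (east=-6, north=0).
Therefore A relative to D: (east=-6, north=0).

Answer: A is at (east=-6, north=0) relative to D.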